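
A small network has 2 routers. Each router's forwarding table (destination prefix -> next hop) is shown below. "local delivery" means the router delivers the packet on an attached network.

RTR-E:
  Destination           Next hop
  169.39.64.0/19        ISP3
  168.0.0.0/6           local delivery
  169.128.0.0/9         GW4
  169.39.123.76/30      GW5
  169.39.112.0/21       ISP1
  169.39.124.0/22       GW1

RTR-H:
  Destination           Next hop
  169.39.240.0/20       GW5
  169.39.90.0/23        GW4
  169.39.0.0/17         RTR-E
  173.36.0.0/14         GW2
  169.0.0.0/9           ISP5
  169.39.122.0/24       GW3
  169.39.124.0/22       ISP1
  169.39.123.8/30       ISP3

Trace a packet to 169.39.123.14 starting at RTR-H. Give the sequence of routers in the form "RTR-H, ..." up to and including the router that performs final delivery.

At RTR-H: longest match for 169.39.123.14 is 169.39.0.0/17 -> RTR-E
At RTR-E: longest match for 169.39.123.14 is 168.0.0.0/6 -> local delivery

RTR-H, RTR-E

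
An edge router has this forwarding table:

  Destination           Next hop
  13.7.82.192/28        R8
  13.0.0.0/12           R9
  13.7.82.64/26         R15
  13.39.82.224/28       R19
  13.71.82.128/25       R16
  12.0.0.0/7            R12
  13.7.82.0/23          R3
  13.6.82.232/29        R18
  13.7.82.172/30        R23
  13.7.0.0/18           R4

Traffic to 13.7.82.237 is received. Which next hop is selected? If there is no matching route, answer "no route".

Routes whose prefix contains 13.7.82.237:
  12.0.0.0/7 (12.0.0.0 - 13.255.255.255) -> R12
  13.0.0.0/12 (13.0.0.0 - 13.15.255.255) -> R9
  13.7.82.0/23 (13.7.82.0 - 13.7.83.255) -> R3
More-specific entries that do NOT match:
  13.7.82.172/30 (13.7.82.172 - 13.7.82.175) does not contain 13.7.82.237
  13.6.82.232/29 (13.6.82.232 - 13.6.82.239) does not contain 13.7.82.237
  13.7.82.192/28 (13.7.82.192 - 13.7.82.207) does not contain 13.7.82.237
  13.39.82.224/28 (13.39.82.224 - 13.39.82.239) does not contain 13.7.82.237
  13.7.82.64/26 (13.7.82.64 - 13.7.82.127) does not contain 13.7.82.237
  13.71.82.128/25 (13.71.82.128 - 13.71.82.255) does not contain 13.7.82.237
Longest matching prefix is /23 -> next hop R3.

R3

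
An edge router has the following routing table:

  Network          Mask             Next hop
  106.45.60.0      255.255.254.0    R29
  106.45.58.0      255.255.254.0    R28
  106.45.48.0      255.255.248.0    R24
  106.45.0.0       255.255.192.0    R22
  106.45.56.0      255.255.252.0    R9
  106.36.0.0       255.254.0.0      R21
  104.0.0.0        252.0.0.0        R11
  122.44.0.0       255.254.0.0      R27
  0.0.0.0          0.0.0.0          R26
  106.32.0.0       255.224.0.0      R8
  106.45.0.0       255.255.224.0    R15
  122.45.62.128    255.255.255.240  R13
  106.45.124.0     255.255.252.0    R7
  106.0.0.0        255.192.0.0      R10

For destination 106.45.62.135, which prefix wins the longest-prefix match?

Entries matching 106.45.62.135:
  0.0.0.0/0 (default, matches everything)
  104.0.0.0/6 (104.0.0.0 - 107.255.255.255)
  106.0.0.0/10 (106.0.0.0 - 106.63.255.255)
  106.32.0.0/11 (106.32.0.0 - 106.63.255.255)
  106.45.0.0/18 (106.45.0.0 - 106.45.63.255)
Most specific is 106.45.0.0/18.

106.45.0.0/18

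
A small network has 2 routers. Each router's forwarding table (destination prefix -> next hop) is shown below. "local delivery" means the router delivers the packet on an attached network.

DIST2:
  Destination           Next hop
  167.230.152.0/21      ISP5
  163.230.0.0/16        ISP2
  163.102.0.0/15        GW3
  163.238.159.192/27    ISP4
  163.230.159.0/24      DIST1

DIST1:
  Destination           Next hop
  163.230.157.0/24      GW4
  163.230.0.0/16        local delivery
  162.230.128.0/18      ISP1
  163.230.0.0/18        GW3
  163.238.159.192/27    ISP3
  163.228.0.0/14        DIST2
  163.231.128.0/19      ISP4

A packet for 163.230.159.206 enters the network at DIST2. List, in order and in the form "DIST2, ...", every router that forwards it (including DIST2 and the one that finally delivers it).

DIST2, DIST1

At DIST2: longest match for 163.230.159.206 is 163.230.159.0/24 -> DIST1
At DIST1: longest match for 163.230.159.206 is 163.230.0.0/16 -> local delivery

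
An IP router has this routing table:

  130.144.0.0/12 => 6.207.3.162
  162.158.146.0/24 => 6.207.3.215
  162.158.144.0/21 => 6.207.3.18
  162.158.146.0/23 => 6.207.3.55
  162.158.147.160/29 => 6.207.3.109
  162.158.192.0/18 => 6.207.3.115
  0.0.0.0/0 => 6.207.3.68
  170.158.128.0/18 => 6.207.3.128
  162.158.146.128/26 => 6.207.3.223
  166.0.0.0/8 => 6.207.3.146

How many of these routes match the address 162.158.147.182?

3

Prefixes containing 162.158.147.182:
  0.0.0.0/0 (default, matches everything)
  162.158.144.0/21 (162.158.144.0 - 162.158.151.255)
  162.158.146.0/23 (162.158.146.0 - 162.158.147.255)
Total matching entries: 3.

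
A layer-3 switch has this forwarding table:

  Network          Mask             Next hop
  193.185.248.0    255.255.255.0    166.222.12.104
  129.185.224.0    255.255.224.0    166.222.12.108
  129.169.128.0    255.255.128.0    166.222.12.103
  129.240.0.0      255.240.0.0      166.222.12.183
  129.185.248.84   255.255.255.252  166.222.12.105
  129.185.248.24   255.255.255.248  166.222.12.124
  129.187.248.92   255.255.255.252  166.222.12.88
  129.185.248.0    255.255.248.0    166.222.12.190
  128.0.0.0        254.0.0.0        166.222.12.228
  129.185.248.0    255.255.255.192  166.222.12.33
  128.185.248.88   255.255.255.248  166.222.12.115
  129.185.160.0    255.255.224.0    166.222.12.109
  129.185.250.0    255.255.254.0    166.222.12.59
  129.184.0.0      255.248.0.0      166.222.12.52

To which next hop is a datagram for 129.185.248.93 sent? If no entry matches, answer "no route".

166.222.12.190

Routes whose prefix contains 129.185.248.93:
  128.0.0.0/7 (128.0.0.0 - 129.255.255.255) -> 166.222.12.228
  129.184.0.0/13 (129.184.0.0 - 129.191.255.255) -> 166.222.12.52
  129.185.224.0/19 (129.185.224.0 - 129.185.255.255) -> 166.222.12.108
  129.185.248.0/21 (129.185.248.0 - 129.185.255.255) -> 166.222.12.190
More-specific entries that do NOT match:
  129.185.248.84/30 (129.185.248.84 - 129.185.248.87) does not contain 129.185.248.93
  129.187.248.92/30 (129.187.248.92 - 129.187.248.95) does not contain 129.185.248.93
  129.185.248.24/29 (129.185.248.24 - 129.185.248.31) does not contain 129.185.248.93
  128.185.248.88/29 (128.185.248.88 - 128.185.248.95) does not contain 129.185.248.93
  129.185.248.0/26 (129.185.248.0 - 129.185.248.63) does not contain 129.185.248.93
  193.185.248.0/24 (193.185.248.0 - 193.185.248.255) does not contain 129.185.248.93
  129.185.250.0/23 (129.185.250.0 - 129.185.251.255) does not contain 129.185.248.93
Longest matching prefix is /21 -> next hop 166.222.12.190.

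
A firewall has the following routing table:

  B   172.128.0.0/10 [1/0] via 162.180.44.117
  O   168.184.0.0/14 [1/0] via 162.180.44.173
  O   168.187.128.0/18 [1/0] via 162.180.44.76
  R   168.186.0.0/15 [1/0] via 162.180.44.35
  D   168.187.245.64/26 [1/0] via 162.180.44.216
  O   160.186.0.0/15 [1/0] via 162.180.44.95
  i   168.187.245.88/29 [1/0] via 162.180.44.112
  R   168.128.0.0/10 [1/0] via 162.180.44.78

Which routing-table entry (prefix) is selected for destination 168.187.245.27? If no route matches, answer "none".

168.186.0.0/15

Entries matching 168.187.245.27:
  168.128.0.0/10 (168.128.0.0 - 168.191.255.255)
  168.184.0.0/14 (168.184.0.0 - 168.187.255.255)
  168.186.0.0/15 (168.186.0.0 - 168.187.255.255)
Most specific is 168.186.0.0/15.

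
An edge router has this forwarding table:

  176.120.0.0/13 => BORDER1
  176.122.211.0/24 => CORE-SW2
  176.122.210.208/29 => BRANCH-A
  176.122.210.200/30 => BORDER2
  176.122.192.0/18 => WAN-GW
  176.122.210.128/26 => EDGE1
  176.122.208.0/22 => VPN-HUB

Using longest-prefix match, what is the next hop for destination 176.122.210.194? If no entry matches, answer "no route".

VPN-HUB

Routes whose prefix contains 176.122.210.194:
  176.120.0.0/13 (176.120.0.0 - 176.127.255.255) -> BORDER1
  176.122.192.0/18 (176.122.192.0 - 176.122.255.255) -> WAN-GW
  176.122.208.0/22 (176.122.208.0 - 176.122.211.255) -> VPN-HUB
More-specific entries that do NOT match:
  176.122.210.200/30 (176.122.210.200 - 176.122.210.203) does not contain 176.122.210.194
  176.122.210.208/29 (176.122.210.208 - 176.122.210.215) does not contain 176.122.210.194
  176.122.210.128/26 (176.122.210.128 - 176.122.210.191) does not contain 176.122.210.194
  176.122.211.0/24 (176.122.211.0 - 176.122.211.255) does not contain 176.122.210.194
Longest matching prefix is /22 -> next hop VPN-HUB.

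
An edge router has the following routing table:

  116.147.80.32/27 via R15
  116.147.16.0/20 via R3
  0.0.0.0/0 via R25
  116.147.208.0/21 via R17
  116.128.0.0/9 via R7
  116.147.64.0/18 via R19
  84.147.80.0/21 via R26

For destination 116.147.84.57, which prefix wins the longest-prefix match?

116.147.64.0/18

Entries matching 116.147.84.57:
  0.0.0.0/0 (default, matches everything)
  116.128.0.0/9 (116.128.0.0 - 116.255.255.255)
  116.147.64.0/18 (116.147.64.0 - 116.147.127.255)
Most specific is 116.147.64.0/18.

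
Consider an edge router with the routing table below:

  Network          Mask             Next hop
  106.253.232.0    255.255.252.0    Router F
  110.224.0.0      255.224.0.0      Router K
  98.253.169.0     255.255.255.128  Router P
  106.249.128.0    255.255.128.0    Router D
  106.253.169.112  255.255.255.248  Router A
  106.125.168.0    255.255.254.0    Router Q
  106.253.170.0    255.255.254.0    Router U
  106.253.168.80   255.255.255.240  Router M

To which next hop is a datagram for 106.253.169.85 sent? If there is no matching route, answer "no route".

no route

No entry's prefix contains 106.253.169.85; there is no default route.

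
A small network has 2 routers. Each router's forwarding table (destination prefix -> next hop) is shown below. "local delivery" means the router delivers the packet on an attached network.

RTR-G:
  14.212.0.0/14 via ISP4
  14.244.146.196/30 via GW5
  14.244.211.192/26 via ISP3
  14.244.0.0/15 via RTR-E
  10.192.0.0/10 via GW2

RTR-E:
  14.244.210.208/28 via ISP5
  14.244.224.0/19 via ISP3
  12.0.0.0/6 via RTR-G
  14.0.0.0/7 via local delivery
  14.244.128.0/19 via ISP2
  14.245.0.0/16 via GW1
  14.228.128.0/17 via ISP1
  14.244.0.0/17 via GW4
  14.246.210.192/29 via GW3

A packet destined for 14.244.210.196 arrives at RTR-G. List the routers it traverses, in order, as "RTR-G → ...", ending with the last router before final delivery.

RTR-G → RTR-E

At RTR-G: longest match for 14.244.210.196 is 14.244.0.0/15 -> RTR-E
At RTR-E: longest match for 14.244.210.196 is 14.0.0.0/7 -> local delivery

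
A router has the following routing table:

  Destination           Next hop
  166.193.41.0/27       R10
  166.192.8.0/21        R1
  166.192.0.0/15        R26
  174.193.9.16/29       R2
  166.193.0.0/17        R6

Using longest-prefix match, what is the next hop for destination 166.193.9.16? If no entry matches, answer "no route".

R6

Routes whose prefix contains 166.193.9.16:
  166.192.0.0/15 (166.192.0.0 - 166.193.255.255) -> R26
  166.193.0.0/17 (166.193.0.0 - 166.193.127.255) -> R6
More-specific entries that do NOT match:
  174.193.9.16/29 (174.193.9.16 - 174.193.9.23) does not contain 166.193.9.16
  166.193.41.0/27 (166.193.41.0 - 166.193.41.31) does not contain 166.193.9.16
  166.192.8.0/21 (166.192.8.0 - 166.192.15.255) does not contain 166.193.9.16
Longest matching prefix is /17 -> next hop R6.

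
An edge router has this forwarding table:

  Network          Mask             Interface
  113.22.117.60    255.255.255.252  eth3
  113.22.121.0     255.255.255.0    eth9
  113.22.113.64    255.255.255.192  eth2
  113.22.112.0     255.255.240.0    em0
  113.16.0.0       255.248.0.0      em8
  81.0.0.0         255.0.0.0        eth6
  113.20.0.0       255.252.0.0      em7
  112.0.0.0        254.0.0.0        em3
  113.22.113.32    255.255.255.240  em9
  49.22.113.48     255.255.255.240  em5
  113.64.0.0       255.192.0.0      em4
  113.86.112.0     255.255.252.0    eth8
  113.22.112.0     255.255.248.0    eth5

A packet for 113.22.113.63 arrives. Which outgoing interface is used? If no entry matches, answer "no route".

eth5

Routes whose prefix contains 113.22.113.63:
  112.0.0.0/7 (112.0.0.0 - 113.255.255.255) -> em3
  113.16.0.0/13 (113.16.0.0 - 113.23.255.255) -> em8
  113.20.0.0/14 (113.20.0.0 - 113.23.255.255) -> em7
  113.22.112.0/20 (113.22.112.0 - 113.22.127.255) -> em0
  113.22.112.0/21 (113.22.112.0 - 113.22.119.255) -> eth5
More-specific entries that do NOT match:
  113.22.117.60/30 (113.22.117.60 - 113.22.117.63) does not contain 113.22.113.63
  113.22.113.32/28 (113.22.113.32 - 113.22.113.47) does not contain 113.22.113.63
  49.22.113.48/28 (49.22.113.48 - 49.22.113.63) does not contain 113.22.113.63
  113.22.113.64/26 (113.22.113.64 - 113.22.113.127) does not contain 113.22.113.63
  113.22.121.0/24 (113.22.121.0 - 113.22.121.255) does not contain 113.22.113.63
  113.86.112.0/22 (113.86.112.0 - 113.86.115.255) does not contain 113.22.113.63
Longest matching prefix is /21 -> interface eth5.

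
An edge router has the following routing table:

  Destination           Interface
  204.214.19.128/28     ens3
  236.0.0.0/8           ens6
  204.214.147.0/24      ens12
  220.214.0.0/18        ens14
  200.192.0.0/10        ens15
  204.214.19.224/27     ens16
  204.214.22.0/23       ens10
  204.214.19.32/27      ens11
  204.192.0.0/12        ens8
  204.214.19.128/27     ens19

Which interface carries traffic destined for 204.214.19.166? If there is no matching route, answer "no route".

No entry's prefix contains 204.214.19.166; there is no default route.

no route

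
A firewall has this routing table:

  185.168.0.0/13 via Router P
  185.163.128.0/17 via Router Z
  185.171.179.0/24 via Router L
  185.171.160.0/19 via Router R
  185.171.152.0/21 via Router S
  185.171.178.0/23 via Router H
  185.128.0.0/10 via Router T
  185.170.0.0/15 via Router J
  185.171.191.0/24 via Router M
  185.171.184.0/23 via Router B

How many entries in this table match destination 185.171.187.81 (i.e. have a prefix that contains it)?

4

Prefixes containing 185.171.187.81:
  185.128.0.0/10 (185.128.0.0 - 185.191.255.255)
  185.168.0.0/13 (185.168.0.0 - 185.175.255.255)
  185.170.0.0/15 (185.170.0.0 - 185.171.255.255)
  185.171.160.0/19 (185.171.160.0 - 185.171.191.255)
Total matching entries: 4.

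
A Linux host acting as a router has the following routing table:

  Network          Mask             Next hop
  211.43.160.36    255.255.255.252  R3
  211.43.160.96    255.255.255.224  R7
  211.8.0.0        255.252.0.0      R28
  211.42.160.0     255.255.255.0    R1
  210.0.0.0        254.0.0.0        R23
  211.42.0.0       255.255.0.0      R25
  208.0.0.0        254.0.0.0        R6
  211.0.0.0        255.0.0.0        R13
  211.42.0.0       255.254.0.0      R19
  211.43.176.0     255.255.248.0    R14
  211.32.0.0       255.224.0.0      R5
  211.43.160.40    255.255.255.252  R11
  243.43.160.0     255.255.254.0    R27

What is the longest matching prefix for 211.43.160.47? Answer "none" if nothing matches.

Entries matching 211.43.160.47:
  210.0.0.0/7 (210.0.0.0 - 211.255.255.255)
  211.0.0.0/8 (211.0.0.0 - 211.255.255.255)
  211.32.0.0/11 (211.32.0.0 - 211.63.255.255)
  211.42.0.0/15 (211.42.0.0 - 211.43.255.255)
Most specific is 211.42.0.0/15.

211.42.0.0/15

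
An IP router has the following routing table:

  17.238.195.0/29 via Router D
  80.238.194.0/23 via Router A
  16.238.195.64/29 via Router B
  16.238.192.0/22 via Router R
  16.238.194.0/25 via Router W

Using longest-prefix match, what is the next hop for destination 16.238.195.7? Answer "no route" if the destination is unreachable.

Routes whose prefix contains 16.238.195.7:
  16.238.192.0/22 (16.238.192.0 - 16.238.195.255) -> Router R
More-specific entries that do NOT match:
  17.238.195.0/29 (17.238.195.0 - 17.238.195.7) does not contain 16.238.195.7
  16.238.195.64/29 (16.238.195.64 - 16.238.195.71) does not contain 16.238.195.7
  16.238.194.0/25 (16.238.194.0 - 16.238.194.127) does not contain 16.238.195.7
  80.238.194.0/23 (80.238.194.0 - 80.238.195.255) does not contain 16.238.195.7
Longest matching prefix is /22 -> next hop Router R.

Router R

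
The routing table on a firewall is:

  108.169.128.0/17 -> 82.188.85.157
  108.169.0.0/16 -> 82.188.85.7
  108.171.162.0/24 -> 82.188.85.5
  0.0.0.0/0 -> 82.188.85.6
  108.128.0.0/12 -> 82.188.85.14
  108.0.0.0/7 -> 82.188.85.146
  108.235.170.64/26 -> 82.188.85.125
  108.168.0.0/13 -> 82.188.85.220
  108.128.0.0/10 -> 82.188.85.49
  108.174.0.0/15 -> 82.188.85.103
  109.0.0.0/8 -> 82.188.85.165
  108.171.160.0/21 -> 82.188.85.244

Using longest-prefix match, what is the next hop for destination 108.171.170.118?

Routes whose prefix contains 108.171.170.118:
  0.0.0.0/0 (default, matches everything) -> 82.188.85.6
  108.0.0.0/7 (108.0.0.0 - 109.255.255.255) -> 82.188.85.146
  108.128.0.0/10 (108.128.0.0 - 108.191.255.255) -> 82.188.85.49
  108.168.0.0/13 (108.168.0.0 - 108.175.255.255) -> 82.188.85.220
More-specific entries that do NOT match:
  108.235.170.64/26 (108.235.170.64 - 108.235.170.127) does not contain 108.171.170.118
  108.171.162.0/24 (108.171.162.0 - 108.171.162.255) does not contain 108.171.170.118
  108.171.160.0/21 (108.171.160.0 - 108.171.167.255) does not contain 108.171.170.118
  108.169.128.0/17 (108.169.128.0 - 108.169.255.255) does not contain 108.171.170.118
  108.169.0.0/16 (108.169.0.0 - 108.169.255.255) does not contain 108.171.170.118
  108.174.0.0/15 (108.174.0.0 - 108.175.255.255) does not contain 108.171.170.118
Longest matching prefix is /13 -> next hop 82.188.85.220.

82.188.85.220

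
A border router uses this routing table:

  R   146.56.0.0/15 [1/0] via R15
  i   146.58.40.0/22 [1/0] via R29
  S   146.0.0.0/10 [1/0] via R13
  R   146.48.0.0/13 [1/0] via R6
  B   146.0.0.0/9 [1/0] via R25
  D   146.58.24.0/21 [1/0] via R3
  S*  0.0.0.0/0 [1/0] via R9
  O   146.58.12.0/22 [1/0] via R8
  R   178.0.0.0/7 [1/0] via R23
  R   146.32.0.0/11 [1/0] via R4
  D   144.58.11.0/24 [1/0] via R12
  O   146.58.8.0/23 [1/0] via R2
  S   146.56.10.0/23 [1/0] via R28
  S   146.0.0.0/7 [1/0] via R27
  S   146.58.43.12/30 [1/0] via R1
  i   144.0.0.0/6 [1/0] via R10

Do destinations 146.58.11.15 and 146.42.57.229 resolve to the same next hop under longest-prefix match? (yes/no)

yes

146.58.11.15: longest match 146.32.0.0/11 -> R4
146.42.57.229: longest match 146.32.0.0/11 -> R4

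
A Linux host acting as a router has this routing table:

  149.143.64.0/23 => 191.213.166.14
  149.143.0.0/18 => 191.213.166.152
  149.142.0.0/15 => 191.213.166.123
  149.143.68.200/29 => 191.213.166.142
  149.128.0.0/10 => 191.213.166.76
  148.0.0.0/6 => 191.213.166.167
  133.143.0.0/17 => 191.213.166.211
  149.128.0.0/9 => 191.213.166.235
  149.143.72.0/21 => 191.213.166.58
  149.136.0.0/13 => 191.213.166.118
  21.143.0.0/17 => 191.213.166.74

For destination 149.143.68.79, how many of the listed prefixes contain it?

5

Prefixes containing 149.143.68.79:
  148.0.0.0/6 (148.0.0.0 - 151.255.255.255)
  149.128.0.0/9 (149.128.0.0 - 149.255.255.255)
  149.128.0.0/10 (149.128.0.0 - 149.191.255.255)
  149.136.0.0/13 (149.136.0.0 - 149.143.255.255)
  149.142.0.0/15 (149.142.0.0 - 149.143.255.255)
Total matching entries: 5.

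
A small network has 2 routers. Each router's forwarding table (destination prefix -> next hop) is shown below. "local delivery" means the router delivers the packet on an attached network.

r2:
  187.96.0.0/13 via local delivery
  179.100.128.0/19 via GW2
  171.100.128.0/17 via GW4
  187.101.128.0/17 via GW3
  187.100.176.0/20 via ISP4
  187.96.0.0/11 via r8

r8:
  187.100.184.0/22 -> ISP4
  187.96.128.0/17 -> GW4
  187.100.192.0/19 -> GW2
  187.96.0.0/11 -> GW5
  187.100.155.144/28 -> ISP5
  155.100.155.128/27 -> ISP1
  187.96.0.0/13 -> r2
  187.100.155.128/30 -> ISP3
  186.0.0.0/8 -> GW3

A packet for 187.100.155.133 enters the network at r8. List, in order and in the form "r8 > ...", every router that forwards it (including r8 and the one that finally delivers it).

r8 > r2

At r8: longest match for 187.100.155.133 is 187.96.0.0/13 -> r2
At r2: longest match for 187.100.155.133 is 187.96.0.0/13 -> local delivery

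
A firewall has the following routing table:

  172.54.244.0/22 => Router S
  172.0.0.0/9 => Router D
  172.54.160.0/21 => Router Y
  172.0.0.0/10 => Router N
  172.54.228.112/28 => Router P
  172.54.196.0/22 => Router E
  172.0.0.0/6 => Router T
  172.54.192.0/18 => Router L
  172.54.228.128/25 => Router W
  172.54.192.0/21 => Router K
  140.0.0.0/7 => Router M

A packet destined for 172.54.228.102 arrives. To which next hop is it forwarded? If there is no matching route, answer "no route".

Routes whose prefix contains 172.54.228.102:
  172.0.0.0/6 (172.0.0.0 - 175.255.255.255) -> Router T
  172.0.0.0/9 (172.0.0.0 - 172.127.255.255) -> Router D
  172.0.0.0/10 (172.0.0.0 - 172.63.255.255) -> Router N
  172.54.192.0/18 (172.54.192.0 - 172.54.255.255) -> Router L
More-specific entries that do NOT match:
  172.54.228.112/28 (172.54.228.112 - 172.54.228.127) does not contain 172.54.228.102
  172.54.228.128/25 (172.54.228.128 - 172.54.228.255) does not contain 172.54.228.102
  172.54.244.0/22 (172.54.244.0 - 172.54.247.255) does not contain 172.54.228.102
  172.54.196.0/22 (172.54.196.0 - 172.54.199.255) does not contain 172.54.228.102
  172.54.160.0/21 (172.54.160.0 - 172.54.167.255) does not contain 172.54.228.102
  172.54.192.0/21 (172.54.192.0 - 172.54.199.255) does not contain 172.54.228.102
Longest matching prefix is /18 -> next hop Router L.

Router L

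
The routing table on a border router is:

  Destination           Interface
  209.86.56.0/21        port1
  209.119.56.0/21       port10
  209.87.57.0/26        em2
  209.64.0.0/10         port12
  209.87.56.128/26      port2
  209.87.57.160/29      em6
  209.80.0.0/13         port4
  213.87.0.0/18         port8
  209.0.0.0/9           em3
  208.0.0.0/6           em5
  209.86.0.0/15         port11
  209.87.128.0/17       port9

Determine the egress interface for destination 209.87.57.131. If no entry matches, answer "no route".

port11

Routes whose prefix contains 209.87.57.131:
  208.0.0.0/6 (208.0.0.0 - 211.255.255.255) -> em5
  209.0.0.0/9 (209.0.0.0 - 209.127.255.255) -> em3
  209.64.0.0/10 (209.64.0.0 - 209.127.255.255) -> port12
  209.80.0.0/13 (209.80.0.0 - 209.87.255.255) -> port4
  209.86.0.0/15 (209.86.0.0 - 209.87.255.255) -> port11
More-specific entries that do NOT match:
  209.87.57.160/29 (209.87.57.160 - 209.87.57.167) does not contain 209.87.57.131
  209.87.57.0/26 (209.87.57.0 - 209.87.57.63) does not contain 209.87.57.131
  209.87.56.128/26 (209.87.56.128 - 209.87.56.191) does not contain 209.87.57.131
  209.86.56.0/21 (209.86.56.0 - 209.86.63.255) does not contain 209.87.57.131
  209.119.56.0/21 (209.119.56.0 - 209.119.63.255) does not contain 209.87.57.131
  213.87.0.0/18 (213.87.0.0 - 213.87.63.255) does not contain 209.87.57.131
  209.87.128.0/17 (209.87.128.0 - 209.87.255.255) does not contain 209.87.57.131
Longest matching prefix is /15 -> interface port11.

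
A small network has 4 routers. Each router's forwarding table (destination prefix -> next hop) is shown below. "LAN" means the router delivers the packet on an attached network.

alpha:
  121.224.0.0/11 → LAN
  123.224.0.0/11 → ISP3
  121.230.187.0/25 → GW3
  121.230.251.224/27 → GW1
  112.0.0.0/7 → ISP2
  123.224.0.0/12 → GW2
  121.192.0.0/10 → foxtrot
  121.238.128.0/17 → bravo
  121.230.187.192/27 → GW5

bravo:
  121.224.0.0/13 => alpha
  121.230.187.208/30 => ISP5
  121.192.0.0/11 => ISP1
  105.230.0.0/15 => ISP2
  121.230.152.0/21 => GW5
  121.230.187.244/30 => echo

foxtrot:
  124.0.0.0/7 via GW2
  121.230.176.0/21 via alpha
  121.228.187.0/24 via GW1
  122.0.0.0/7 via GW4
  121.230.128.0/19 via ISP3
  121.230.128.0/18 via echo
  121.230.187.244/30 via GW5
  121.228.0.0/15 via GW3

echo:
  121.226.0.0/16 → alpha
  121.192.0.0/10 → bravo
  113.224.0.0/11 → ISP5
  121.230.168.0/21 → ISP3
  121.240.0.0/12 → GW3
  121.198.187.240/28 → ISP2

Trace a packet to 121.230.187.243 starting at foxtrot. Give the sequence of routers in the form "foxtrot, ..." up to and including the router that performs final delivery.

At foxtrot: longest match for 121.230.187.243 is 121.230.128.0/18 -> echo
At echo: longest match for 121.230.187.243 is 121.192.0.0/10 -> bravo
At bravo: longest match for 121.230.187.243 is 121.224.0.0/13 -> alpha
At alpha: longest match for 121.230.187.243 is 121.224.0.0/11 -> LAN

foxtrot, echo, bravo, alpha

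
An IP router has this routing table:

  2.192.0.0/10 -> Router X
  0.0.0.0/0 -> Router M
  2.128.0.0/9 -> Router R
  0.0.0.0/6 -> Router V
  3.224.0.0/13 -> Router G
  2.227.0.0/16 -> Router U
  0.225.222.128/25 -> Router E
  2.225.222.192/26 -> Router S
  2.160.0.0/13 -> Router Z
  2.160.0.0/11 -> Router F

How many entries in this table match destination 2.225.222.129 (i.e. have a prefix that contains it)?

Prefixes containing 2.225.222.129:
  0.0.0.0/0 (default, matches everything)
  0.0.0.0/6 (0.0.0.0 - 3.255.255.255)
  2.128.0.0/9 (2.128.0.0 - 2.255.255.255)
  2.192.0.0/10 (2.192.0.0 - 2.255.255.255)
Total matching entries: 4.

4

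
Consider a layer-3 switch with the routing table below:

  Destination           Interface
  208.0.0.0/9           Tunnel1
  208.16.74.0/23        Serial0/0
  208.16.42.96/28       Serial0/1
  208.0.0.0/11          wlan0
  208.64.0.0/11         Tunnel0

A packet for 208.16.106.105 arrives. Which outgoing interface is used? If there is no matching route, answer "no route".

wlan0

Routes whose prefix contains 208.16.106.105:
  208.0.0.0/9 (208.0.0.0 - 208.127.255.255) -> Tunnel1
  208.0.0.0/11 (208.0.0.0 - 208.31.255.255) -> wlan0
More-specific entries that do NOT match:
  208.16.42.96/28 (208.16.42.96 - 208.16.42.111) does not contain 208.16.106.105
  208.16.74.0/23 (208.16.74.0 - 208.16.75.255) does not contain 208.16.106.105
Longest matching prefix is /11 -> interface wlan0.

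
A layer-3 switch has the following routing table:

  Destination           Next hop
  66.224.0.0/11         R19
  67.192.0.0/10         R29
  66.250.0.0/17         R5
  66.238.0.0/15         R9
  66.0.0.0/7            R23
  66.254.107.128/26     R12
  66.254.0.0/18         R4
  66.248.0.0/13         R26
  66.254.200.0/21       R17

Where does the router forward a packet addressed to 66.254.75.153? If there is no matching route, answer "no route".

Routes whose prefix contains 66.254.75.153:
  66.0.0.0/7 (66.0.0.0 - 67.255.255.255) -> R23
  66.224.0.0/11 (66.224.0.0 - 66.255.255.255) -> R19
  66.248.0.0/13 (66.248.0.0 - 66.255.255.255) -> R26
More-specific entries that do NOT match:
  66.254.107.128/26 (66.254.107.128 - 66.254.107.191) does not contain 66.254.75.153
  66.254.200.0/21 (66.254.200.0 - 66.254.207.255) does not contain 66.254.75.153
  66.254.0.0/18 (66.254.0.0 - 66.254.63.255) does not contain 66.254.75.153
  66.250.0.0/17 (66.250.0.0 - 66.250.127.255) does not contain 66.254.75.153
  66.238.0.0/15 (66.238.0.0 - 66.239.255.255) does not contain 66.254.75.153
Longest matching prefix is /13 -> next hop R26.

R26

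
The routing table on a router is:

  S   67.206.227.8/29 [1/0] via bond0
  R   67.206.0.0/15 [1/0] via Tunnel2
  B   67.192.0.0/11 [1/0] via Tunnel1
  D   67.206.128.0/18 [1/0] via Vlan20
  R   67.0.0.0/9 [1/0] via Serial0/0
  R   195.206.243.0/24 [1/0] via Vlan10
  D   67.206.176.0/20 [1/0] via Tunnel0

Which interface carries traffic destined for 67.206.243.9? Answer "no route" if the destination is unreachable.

Tunnel2

Routes whose prefix contains 67.206.243.9:
  67.192.0.0/11 (67.192.0.0 - 67.223.255.255) -> Tunnel1
  67.206.0.0/15 (67.206.0.0 - 67.207.255.255) -> Tunnel2
More-specific entries that do NOT match:
  67.206.227.8/29 (67.206.227.8 - 67.206.227.15) does not contain 67.206.243.9
  195.206.243.0/24 (195.206.243.0 - 195.206.243.255) does not contain 67.206.243.9
  67.206.176.0/20 (67.206.176.0 - 67.206.191.255) does not contain 67.206.243.9
  67.206.128.0/18 (67.206.128.0 - 67.206.191.255) does not contain 67.206.243.9
Longest matching prefix is /15 -> interface Tunnel2.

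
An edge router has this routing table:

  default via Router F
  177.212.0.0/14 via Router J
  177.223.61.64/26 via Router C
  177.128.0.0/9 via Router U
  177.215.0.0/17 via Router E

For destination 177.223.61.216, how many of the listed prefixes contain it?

Prefixes containing 177.223.61.216:
  0.0.0.0/0 (default, matches everything)
  177.128.0.0/9 (177.128.0.0 - 177.255.255.255)
Total matching entries: 2.

2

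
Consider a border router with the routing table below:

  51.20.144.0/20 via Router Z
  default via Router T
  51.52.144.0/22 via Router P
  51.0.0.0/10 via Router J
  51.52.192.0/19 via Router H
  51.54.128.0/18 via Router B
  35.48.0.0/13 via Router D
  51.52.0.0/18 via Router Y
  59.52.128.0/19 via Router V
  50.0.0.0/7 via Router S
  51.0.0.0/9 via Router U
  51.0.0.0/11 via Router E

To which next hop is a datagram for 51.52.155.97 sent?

Router J

Routes whose prefix contains 51.52.155.97:
  0.0.0.0/0 (default, matches everything) -> Router T
  50.0.0.0/7 (50.0.0.0 - 51.255.255.255) -> Router S
  51.0.0.0/9 (51.0.0.0 - 51.127.255.255) -> Router U
  51.0.0.0/10 (51.0.0.0 - 51.63.255.255) -> Router J
More-specific entries that do NOT match:
  51.52.144.0/22 (51.52.144.0 - 51.52.147.255) does not contain 51.52.155.97
  51.20.144.0/20 (51.20.144.0 - 51.20.159.255) does not contain 51.52.155.97
  51.52.192.0/19 (51.52.192.0 - 51.52.223.255) does not contain 51.52.155.97
  59.52.128.0/19 (59.52.128.0 - 59.52.159.255) does not contain 51.52.155.97
  51.54.128.0/18 (51.54.128.0 - 51.54.191.255) does not contain 51.52.155.97
  51.52.0.0/18 (51.52.0.0 - 51.52.63.255) does not contain 51.52.155.97
  35.48.0.0/13 (35.48.0.0 - 35.55.255.255) does not contain 51.52.155.97
  51.0.0.0/11 (51.0.0.0 - 51.31.255.255) does not contain 51.52.155.97
Longest matching prefix is /10 -> next hop Router J.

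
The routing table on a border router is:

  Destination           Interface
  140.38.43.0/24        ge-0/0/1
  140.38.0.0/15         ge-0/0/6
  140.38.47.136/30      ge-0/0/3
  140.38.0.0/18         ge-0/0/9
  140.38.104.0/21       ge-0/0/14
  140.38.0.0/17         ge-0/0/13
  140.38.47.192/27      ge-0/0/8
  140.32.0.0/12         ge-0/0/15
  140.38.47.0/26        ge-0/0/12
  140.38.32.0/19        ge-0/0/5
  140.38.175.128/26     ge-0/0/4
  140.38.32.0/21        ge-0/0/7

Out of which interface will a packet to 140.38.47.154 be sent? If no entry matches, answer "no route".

Routes whose prefix contains 140.38.47.154:
  140.32.0.0/12 (140.32.0.0 - 140.47.255.255) -> ge-0/0/15
  140.38.0.0/15 (140.38.0.0 - 140.39.255.255) -> ge-0/0/6
  140.38.0.0/17 (140.38.0.0 - 140.38.127.255) -> ge-0/0/13
  140.38.0.0/18 (140.38.0.0 - 140.38.63.255) -> ge-0/0/9
  140.38.32.0/19 (140.38.32.0 - 140.38.63.255) -> ge-0/0/5
More-specific entries that do NOT match:
  140.38.47.136/30 (140.38.47.136 - 140.38.47.139) does not contain 140.38.47.154
  140.38.47.192/27 (140.38.47.192 - 140.38.47.223) does not contain 140.38.47.154
  140.38.47.0/26 (140.38.47.0 - 140.38.47.63) does not contain 140.38.47.154
  140.38.175.128/26 (140.38.175.128 - 140.38.175.191) does not contain 140.38.47.154
  140.38.43.0/24 (140.38.43.0 - 140.38.43.255) does not contain 140.38.47.154
  140.38.104.0/21 (140.38.104.0 - 140.38.111.255) does not contain 140.38.47.154
  140.38.32.0/21 (140.38.32.0 - 140.38.39.255) does not contain 140.38.47.154
Longest matching prefix is /19 -> interface ge-0/0/5.

ge-0/0/5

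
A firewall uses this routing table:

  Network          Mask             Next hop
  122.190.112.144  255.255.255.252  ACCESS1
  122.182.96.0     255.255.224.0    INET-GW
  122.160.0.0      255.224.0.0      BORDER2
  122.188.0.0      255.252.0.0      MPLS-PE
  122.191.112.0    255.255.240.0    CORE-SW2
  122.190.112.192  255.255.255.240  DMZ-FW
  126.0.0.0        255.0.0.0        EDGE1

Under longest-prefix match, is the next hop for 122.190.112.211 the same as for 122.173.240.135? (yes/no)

122.190.112.211: longest match 122.188.0.0/14 -> MPLS-PE
122.173.240.135: longest match 122.160.0.0/11 -> BORDER2

no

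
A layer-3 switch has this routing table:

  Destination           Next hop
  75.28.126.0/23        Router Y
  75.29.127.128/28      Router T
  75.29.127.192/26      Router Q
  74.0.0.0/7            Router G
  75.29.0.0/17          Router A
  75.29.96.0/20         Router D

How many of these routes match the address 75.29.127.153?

2

Prefixes containing 75.29.127.153:
  74.0.0.0/7 (74.0.0.0 - 75.255.255.255)
  75.29.0.0/17 (75.29.0.0 - 75.29.127.255)
Total matching entries: 2.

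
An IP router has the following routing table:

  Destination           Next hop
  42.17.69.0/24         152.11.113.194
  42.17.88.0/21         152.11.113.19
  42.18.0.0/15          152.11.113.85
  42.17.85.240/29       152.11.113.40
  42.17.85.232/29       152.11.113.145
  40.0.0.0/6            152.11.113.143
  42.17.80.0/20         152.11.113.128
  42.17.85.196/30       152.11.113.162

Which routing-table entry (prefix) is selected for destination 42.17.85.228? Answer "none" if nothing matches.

42.17.80.0/20

Entries matching 42.17.85.228:
  40.0.0.0/6 (40.0.0.0 - 43.255.255.255)
  42.17.80.0/20 (42.17.80.0 - 42.17.95.255)
Most specific is 42.17.80.0/20.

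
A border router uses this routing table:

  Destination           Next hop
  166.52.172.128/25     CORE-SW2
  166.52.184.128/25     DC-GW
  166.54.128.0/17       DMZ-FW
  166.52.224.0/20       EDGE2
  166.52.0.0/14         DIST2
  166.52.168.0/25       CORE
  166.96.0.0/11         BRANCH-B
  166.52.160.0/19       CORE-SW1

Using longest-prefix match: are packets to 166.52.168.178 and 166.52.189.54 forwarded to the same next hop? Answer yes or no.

166.52.168.178: longest match 166.52.160.0/19 -> CORE-SW1
166.52.189.54: longest match 166.52.160.0/19 -> CORE-SW1

yes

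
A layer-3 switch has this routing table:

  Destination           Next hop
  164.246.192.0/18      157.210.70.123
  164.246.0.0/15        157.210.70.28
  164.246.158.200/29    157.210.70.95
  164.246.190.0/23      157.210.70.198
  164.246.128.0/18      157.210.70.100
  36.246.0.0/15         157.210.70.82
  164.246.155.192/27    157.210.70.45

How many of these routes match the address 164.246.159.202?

2

Prefixes containing 164.246.159.202:
  164.246.0.0/15 (164.246.0.0 - 164.247.255.255)
  164.246.128.0/18 (164.246.128.0 - 164.246.191.255)
Total matching entries: 2.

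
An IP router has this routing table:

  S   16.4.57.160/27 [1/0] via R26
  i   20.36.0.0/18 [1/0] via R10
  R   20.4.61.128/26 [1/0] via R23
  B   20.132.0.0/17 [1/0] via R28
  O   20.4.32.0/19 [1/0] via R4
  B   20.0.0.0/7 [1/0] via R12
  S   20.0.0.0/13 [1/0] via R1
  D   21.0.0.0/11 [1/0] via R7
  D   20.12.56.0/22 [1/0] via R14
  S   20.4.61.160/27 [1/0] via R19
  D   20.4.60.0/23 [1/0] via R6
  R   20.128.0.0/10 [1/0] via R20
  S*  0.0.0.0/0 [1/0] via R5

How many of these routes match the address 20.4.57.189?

4

Prefixes containing 20.4.57.189:
  0.0.0.0/0 (default, matches everything)
  20.0.0.0/7 (20.0.0.0 - 21.255.255.255)
  20.0.0.0/13 (20.0.0.0 - 20.7.255.255)
  20.4.32.0/19 (20.4.32.0 - 20.4.63.255)
Total matching entries: 4.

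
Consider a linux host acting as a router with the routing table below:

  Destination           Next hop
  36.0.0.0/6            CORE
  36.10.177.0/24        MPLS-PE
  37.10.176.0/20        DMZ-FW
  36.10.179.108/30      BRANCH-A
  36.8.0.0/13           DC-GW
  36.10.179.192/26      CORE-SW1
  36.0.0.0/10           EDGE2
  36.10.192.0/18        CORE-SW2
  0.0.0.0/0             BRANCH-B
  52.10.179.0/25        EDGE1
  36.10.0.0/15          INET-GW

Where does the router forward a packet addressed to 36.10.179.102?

Routes whose prefix contains 36.10.179.102:
  0.0.0.0/0 (default, matches everything) -> BRANCH-B
  36.0.0.0/6 (36.0.0.0 - 39.255.255.255) -> CORE
  36.0.0.0/10 (36.0.0.0 - 36.63.255.255) -> EDGE2
  36.8.0.0/13 (36.8.0.0 - 36.15.255.255) -> DC-GW
  36.10.0.0/15 (36.10.0.0 - 36.11.255.255) -> INET-GW
More-specific entries that do NOT match:
  36.10.179.108/30 (36.10.179.108 - 36.10.179.111) does not contain 36.10.179.102
  36.10.179.192/26 (36.10.179.192 - 36.10.179.255) does not contain 36.10.179.102
  52.10.179.0/25 (52.10.179.0 - 52.10.179.127) does not contain 36.10.179.102
  36.10.177.0/24 (36.10.177.0 - 36.10.177.255) does not contain 36.10.179.102
  37.10.176.0/20 (37.10.176.0 - 37.10.191.255) does not contain 36.10.179.102
  36.10.192.0/18 (36.10.192.0 - 36.10.255.255) does not contain 36.10.179.102
Longest matching prefix is /15 -> next hop INET-GW.

INET-GW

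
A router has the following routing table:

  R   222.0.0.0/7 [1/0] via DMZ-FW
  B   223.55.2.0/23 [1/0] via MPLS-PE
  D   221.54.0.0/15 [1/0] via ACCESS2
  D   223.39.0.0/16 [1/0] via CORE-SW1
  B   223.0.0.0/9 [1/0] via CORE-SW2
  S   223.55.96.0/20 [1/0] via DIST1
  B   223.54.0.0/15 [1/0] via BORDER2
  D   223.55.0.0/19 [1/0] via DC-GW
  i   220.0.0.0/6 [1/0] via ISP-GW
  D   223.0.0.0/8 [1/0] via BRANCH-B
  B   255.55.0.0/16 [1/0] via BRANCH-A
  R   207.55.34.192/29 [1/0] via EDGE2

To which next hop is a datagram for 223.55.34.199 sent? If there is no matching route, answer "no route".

BORDER2

Routes whose prefix contains 223.55.34.199:
  220.0.0.0/6 (220.0.0.0 - 223.255.255.255) -> ISP-GW
  222.0.0.0/7 (222.0.0.0 - 223.255.255.255) -> DMZ-FW
  223.0.0.0/8 (223.0.0.0 - 223.255.255.255) -> BRANCH-B
  223.0.0.0/9 (223.0.0.0 - 223.127.255.255) -> CORE-SW2
  223.54.0.0/15 (223.54.0.0 - 223.55.255.255) -> BORDER2
More-specific entries that do NOT match:
  207.55.34.192/29 (207.55.34.192 - 207.55.34.199) does not contain 223.55.34.199
  223.55.2.0/23 (223.55.2.0 - 223.55.3.255) does not contain 223.55.34.199
  223.55.96.0/20 (223.55.96.0 - 223.55.111.255) does not contain 223.55.34.199
  223.55.0.0/19 (223.55.0.0 - 223.55.31.255) does not contain 223.55.34.199
  223.39.0.0/16 (223.39.0.0 - 223.39.255.255) does not contain 223.55.34.199
  255.55.0.0/16 (255.55.0.0 - 255.55.255.255) does not contain 223.55.34.199
Longest matching prefix is /15 -> next hop BORDER2.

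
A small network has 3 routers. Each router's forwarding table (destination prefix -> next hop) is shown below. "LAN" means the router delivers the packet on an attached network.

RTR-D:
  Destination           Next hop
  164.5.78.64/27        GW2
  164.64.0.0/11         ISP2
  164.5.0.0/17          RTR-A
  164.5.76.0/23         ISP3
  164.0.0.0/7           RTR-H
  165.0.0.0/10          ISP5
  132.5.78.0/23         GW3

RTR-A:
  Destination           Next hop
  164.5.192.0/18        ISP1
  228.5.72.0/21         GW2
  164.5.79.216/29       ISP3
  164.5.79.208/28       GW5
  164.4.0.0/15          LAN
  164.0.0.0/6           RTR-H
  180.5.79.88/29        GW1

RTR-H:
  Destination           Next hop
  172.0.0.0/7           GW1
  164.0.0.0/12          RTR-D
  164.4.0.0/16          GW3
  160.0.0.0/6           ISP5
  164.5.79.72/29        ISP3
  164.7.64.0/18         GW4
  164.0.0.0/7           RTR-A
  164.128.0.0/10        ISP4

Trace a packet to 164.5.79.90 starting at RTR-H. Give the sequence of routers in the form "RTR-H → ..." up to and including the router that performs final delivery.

At RTR-H: longest match for 164.5.79.90 is 164.0.0.0/12 -> RTR-D
At RTR-D: longest match for 164.5.79.90 is 164.5.0.0/17 -> RTR-A
At RTR-A: longest match for 164.5.79.90 is 164.4.0.0/15 -> LAN

RTR-H → RTR-D → RTR-A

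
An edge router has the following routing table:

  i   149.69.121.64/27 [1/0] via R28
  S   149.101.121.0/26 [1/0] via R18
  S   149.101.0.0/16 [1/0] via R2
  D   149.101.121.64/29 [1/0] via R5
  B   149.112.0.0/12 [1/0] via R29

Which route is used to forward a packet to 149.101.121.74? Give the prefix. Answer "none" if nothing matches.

149.101.0.0/16

Entries matching 149.101.121.74:
  149.101.0.0/16 (149.101.0.0 - 149.101.255.255)
Most specific is 149.101.0.0/16.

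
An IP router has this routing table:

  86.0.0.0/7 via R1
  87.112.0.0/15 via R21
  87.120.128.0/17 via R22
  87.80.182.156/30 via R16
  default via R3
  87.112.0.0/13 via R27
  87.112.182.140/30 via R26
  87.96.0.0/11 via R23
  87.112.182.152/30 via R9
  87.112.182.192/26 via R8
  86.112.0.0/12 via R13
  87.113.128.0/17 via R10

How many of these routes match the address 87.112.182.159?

Prefixes containing 87.112.182.159:
  0.0.0.0/0 (default, matches everything)
  86.0.0.0/7 (86.0.0.0 - 87.255.255.255)
  87.96.0.0/11 (87.96.0.0 - 87.127.255.255)
  87.112.0.0/13 (87.112.0.0 - 87.119.255.255)
  87.112.0.0/15 (87.112.0.0 - 87.113.255.255)
Total matching entries: 5.

5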